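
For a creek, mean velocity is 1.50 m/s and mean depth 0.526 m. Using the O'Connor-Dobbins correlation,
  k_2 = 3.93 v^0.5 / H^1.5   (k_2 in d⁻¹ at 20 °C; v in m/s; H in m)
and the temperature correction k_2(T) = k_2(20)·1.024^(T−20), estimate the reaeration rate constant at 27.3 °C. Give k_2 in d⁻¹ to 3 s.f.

k_2 ≈ 15.0 d⁻¹

k_2(20) = 3.93 × 1.50^0.5 / 0.526^1.5 = 3.93 × 1.225 / 0.3815 = 12.62 d⁻¹.
k_2(27.3) = 12.62 × 1.024^(27.3−20) = 12.62 × 1.189 = 15.00 d⁻¹.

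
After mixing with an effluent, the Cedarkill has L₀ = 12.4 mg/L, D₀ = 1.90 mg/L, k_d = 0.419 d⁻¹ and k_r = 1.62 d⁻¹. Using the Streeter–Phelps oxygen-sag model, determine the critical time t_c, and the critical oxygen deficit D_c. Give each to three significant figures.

t_c = [1/(k_r−k_d)] ln[(k_r/k_d)(1 − D₀(k_r−k_d)/(k_d L₀))]
= [1/(1.62−0.419)] ln[(1.62/0.419)(1 − 1.90×1.201/(0.419×12.4))]
= (1/1.201) ln[3.866 × 0.5608] = 0.8326 × ln(2.168) = 0.8326 × 0.7739 = 0.6444 d.
D_c = (k_d/k_r) L₀ e^(−k_d t_c) = (0.419/1.62) × 12.4 × e^(−0.419×0.6444) = 0.2586 × 12.4 × 0.7634 = 2.448 mg/L.

t_c ≈ 0.644 d; D_c ≈ 2.45 mg/L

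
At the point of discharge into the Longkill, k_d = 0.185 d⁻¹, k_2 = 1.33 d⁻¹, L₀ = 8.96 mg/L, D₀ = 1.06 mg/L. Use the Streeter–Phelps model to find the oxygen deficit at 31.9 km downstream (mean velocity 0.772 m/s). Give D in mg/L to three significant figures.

Travel time t = x/v = 31.9 km / (0.772 m/s) = 31900 m / 0.772 m/s = 41320 s = 0.4783 d.
k_d L₀/(k_2−k_d) = 0.185×8.96/(1.33−0.185) = 1.658/1.145 = 1.448 mg/L.
e^(−k_d t) = e^(−0.185×0.4783) = 0.9153; e^(−k_2 t) = e^(−1.33×0.4783) = 0.5294.
D = 1.448 × (0.9153 − 0.5294) + 1.06 × 0.5294 = 0.5587 + 0.5611 = 1.120 mg/L.

D ≈ 1.12 mg/L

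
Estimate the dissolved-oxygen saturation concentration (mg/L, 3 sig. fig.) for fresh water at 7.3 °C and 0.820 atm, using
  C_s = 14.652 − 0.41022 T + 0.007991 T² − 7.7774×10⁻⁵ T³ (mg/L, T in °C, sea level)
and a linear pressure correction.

C_s ≈ 9.88 mg/L

At sea level: C_s = 14.652 − 0.41022×7.3 + 0.007991×7.3² − 7.7774×10⁻⁵×7.3³ = 12.05 mg/L.
Pressure correction: C_s' = 12.05 × 0.820 = 9.883 mg/L.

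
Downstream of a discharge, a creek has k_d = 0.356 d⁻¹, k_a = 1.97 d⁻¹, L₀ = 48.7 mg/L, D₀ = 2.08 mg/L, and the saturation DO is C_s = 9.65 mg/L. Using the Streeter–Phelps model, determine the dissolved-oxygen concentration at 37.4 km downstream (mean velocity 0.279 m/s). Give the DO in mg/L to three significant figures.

Travel time t = x/v = 37.4 km / (0.279 m/s) = 37400 m / 0.279 m/s = 134100 s = 1.552 d.
k_d L₀/(k_a−k_d) = 0.356×48.7/(1.97−0.356) = 17.34/1.614 = 10.74 mg/L.
e^(−k_d t) = e^(−0.356×1.552) = 0.5756; e^(−k_a t) = e^(−1.97×1.552) = 0.04705.
D = 10.74 × (0.5756 − 0.04705) + 2.08 × 0.04705 = 5.678 + 0.09787 = 5.775 mg/L.
DO = C_s − D = 9.65 − 5.775 = 3.875 mg/L.

DO ≈ 3.87 mg/L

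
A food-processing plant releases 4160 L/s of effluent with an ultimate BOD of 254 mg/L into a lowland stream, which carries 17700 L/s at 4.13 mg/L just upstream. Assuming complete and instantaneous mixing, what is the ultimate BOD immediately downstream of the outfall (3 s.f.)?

51.7 mg/L

Flow-weighted mixing: C = (Q_r C_r + Q_w C_w)/(Q_r + Q_w)
= (17700×4.13 + 4160×254)/(17700 + 4160) = 1.130×10^6/21860 = 51.68 mg/L.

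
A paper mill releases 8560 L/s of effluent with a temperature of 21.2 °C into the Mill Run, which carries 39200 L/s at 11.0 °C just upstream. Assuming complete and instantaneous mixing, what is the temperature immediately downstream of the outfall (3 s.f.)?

12.8 °C

Flow-weighted mixing: C = (Q_r C_r + Q_w C_w)/(Q_r + Q_w)
= (39200×11.0 + 8560×21.2)/(39200 + 8560) = 612700/47760 = 12.83 °C.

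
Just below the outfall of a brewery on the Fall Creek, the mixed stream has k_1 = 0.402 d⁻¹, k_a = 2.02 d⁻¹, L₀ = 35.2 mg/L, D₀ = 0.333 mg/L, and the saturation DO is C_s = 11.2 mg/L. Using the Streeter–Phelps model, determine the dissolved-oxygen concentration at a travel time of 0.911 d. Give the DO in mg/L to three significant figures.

k_1 L₀/(k_a−k_1) = 0.402×35.2/(2.02−0.402) = 14.15/1.618 = 8.746 mg/L.
e^(−k_1 t) = e^(−0.402×0.9110) = 0.6933; e^(−k_a t) = e^(−2.02×0.9110) = 0.1588.
D = 8.746 × (0.6933 − 0.1588) + 0.333 × 0.1588 = 4.675 + 0.05287 = 4.728 mg/L.
DO = C_s − D = 11.2 − 4.728 = 6.472 mg/L.

DO ≈ 6.47 mg/L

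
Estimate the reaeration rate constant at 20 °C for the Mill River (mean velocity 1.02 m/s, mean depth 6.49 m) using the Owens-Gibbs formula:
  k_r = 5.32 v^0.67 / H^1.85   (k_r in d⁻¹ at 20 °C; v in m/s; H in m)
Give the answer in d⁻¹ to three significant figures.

k_r ≈ 0.169 d⁻¹

k_r = 5.32 × 1.02^0.67 / 6.49^1.85 = 5.32 × 1.013 / 31.82 = 0.1694 d⁻¹.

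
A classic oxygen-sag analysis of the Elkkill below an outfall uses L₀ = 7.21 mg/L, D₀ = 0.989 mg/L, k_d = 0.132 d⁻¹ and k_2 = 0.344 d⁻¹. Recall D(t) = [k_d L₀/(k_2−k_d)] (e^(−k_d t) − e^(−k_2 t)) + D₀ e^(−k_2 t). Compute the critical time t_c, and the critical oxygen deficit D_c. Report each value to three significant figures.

t_c ≈ 3.34 d; D_c ≈ 1.78 mg/L

At the critical point dD/dt = 0, so k_d L₀ e^(−k_d t) = k_2 D. Substituting D(t) from the Streeter–Phelps equation and solving for t gives
t_c = ln[(k_2/k_d)(1 − D₀(k_2−k_d)/(k_d L₀))] / (k_2−k_d).
Here k_2−k_d = 0.2120 d⁻¹ and 1 − D₀(k_2−k_d)/(k_d L₀) = 1 − 0.989×0.2120/(0.132×7.21) = 0.7797, so
t_c = ln(2.606 × 0.7797) / 0.2120 = 0.7090 / 0.2120 = 3.344 d.
D_c = (k_d/k_2) L₀ e^(−k_d t_c) = (0.132/0.344) × 7.21 × e^(−0.132×3.344) = 0.3837 × 7.21 × 0.6431 = 1.779 mg/L.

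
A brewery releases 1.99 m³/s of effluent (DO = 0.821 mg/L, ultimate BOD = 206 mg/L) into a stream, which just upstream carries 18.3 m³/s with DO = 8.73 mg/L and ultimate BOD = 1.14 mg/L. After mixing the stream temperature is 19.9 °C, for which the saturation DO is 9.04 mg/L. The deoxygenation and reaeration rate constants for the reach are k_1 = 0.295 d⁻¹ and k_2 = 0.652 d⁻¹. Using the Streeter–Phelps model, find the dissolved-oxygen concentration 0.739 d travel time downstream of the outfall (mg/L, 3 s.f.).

Mixed DO = (18.3×8.73 + 1.99×0.821)/(18.3+1.99) = 161.4/20.29 = 7.954 mg/L.
Mixed L₀ = (18.3×1.14 + 1.99×206)/(20.29) = 430.8/20.29 = 21.23 mg/L.
Initial deficit D₀ = C_s − DO₀ = 9.04 − 7.954 = 1.086 mg/L.
D(0.739) = [0.295×21.23/(0.652−0.295)](e^(−0.295×0.739) − e^(−0.652×0.739)) + 1.086 e^(−0.652×0.739)
= 17.54 × (0.8041 − 0.6177) + 1.086 × 0.6177 = 3.942 mg/L.
DO = 9.04 − 3.942 = 5.098 mg/L.

DO ≈ 5.10 mg/L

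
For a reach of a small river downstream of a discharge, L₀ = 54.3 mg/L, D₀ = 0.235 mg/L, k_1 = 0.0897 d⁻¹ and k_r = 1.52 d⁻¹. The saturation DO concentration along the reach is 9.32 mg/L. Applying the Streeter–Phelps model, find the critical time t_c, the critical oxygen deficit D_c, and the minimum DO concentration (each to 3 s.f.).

t_c = [1/(k_r−k_1)] ln[(k_r/k_1)(1 − D₀(k_r−k_1)/(k_1 L₀))]
= [1/(1.52−0.0897)] ln[(1.52/0.0897)(1 − 0.235×1.430/(0.0897×54.3))]
= (1/1.430) ln[16.95 × 0.9310] = 0.6992 × ln(15.78) = 0.6992 × 2.758 = 1.929 d.
D_c = (k_1/k_r) L₀ e^(−k_1 t_c) = (0.0897/1.52) × 54.3 × e^(−0.0897×1.929) = 0.05901 × 54.3 × 0.8411 = 2.695 mg/L.
Minimum DO = C_s − D_c = 9.32 − 2.695 = 6.625 mg/L.

t_c ≈ 1.93 d; D_c ≈ 2.70 mg/L; min DO ≈ 6.62 mg/L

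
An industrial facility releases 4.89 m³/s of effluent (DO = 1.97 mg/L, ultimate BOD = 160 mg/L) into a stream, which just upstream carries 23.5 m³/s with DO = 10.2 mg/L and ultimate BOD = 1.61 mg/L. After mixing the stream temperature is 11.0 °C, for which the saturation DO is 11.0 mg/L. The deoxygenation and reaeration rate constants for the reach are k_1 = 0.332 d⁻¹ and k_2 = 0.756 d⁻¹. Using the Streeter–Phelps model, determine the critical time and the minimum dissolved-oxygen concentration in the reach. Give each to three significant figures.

Mixed DO = (23.5×10.2 + 4.89×1.97)/(23.5+4.89) = 249.3/28.39 = 8.782 mg/L.
Mixed L₀ = (23.5×1.61 + 4.89×160)/(28.39) = 820.2/28.39 = 28.89 mg/L.
Initial deficit D₀ = C_s − DO₀ = 11.0 − 8.782 = 2.218 mg/L.
t_c = (1/0.4240) ln[(0.756/0.332)(1 − 2.218×0.4240/(0.332×28.89))] = 2.358 × ln(2.054) = 1.697 d.
D_c = (0.332/0.756) × 28.89 × e^(−0.332×1.697) = 0.4392 × 28.89 × 0.5692 = 7.222 mg/L.
Minimum DO = 11.0 − 7.222 = 3.778 mg/L.

t_c ≈ 1.70 d; minimum DO ≈ 3.78 mg/L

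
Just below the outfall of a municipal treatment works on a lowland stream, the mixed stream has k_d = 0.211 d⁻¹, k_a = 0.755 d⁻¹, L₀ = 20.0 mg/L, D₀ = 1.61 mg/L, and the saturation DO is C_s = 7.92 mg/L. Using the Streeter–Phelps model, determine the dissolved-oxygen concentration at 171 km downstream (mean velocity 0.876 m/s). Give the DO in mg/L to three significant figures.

DO ≈ 4.22 mg/L

Travel time t = x/v = 171 km / (0.876 m/s) = 171000 m / 0.876 m/s = 195200 s = 2.259 d.
k_d L₀/(k_a−k_d) = 0.211×20.0/(0.755−0.211) = 4.220/0.5440 = 7.757 mg/L.
e^(−k_d t) = e^(−0.211×2.259) = 0.6208; e^(−k_a t) = e^(−0.755×2.259) = 0.1816.
D = 7.757 × (0.6208 − 0.1816) + 1.61 × 0.1816 = 3.407 + 0.2924 = 3.699 mg/L.
DO = C_s − D = 7.92 − 3.699 = 4.221 mg/L.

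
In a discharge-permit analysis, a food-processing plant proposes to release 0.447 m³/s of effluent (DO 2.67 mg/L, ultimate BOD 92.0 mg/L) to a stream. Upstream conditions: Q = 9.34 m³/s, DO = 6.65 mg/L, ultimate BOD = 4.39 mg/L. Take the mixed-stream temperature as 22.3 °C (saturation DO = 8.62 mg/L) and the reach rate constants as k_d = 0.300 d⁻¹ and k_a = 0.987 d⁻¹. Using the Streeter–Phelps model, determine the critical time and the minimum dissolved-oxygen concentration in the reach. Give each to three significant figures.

Mixed DO = (9.34×6.65 + 0.447×2.67)/(9.34+0.447) = 63.30/9.787 = 6.468 mg/L.
Mixed L₀ = (9.34×4.39 + 0.447×92.0)/(9.787) = 82.13/9.787 = 8.391 mg/L.
Initial deficit D₀ = C_s − DO₀ = 8.62 − 6.468 = 2.152 mg/L.
t_c = (1/0.6870) ln[(0.987/0.300)(1 − 2.152×0.6870/(0.300×8.391))] = 1.456 × ln(1.358) = 0.4455 d.
D_c = (0.300/0.987) × 8.391 × e^(−0.300×0.4455) = 0.3040 × 8.391 × 0.8749 = 2.231 mg/L.
Minimum DO = 8.62 − 2.231 = 6.389 mg/L.

t_c ≈ 0.445 d; minimum DO ≈ 6.39 mg/L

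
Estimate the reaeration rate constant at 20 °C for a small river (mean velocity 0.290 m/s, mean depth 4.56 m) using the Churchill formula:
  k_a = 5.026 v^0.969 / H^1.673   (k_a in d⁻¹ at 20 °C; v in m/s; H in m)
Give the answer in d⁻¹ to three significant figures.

k_a = 5.026 × 0.290^0.969 / 4.56^1.673 = 5.026 × 0.3013 / 12.66 = 0.1196 d⁻¹.

k_a ≈ 0.120 d⁻¹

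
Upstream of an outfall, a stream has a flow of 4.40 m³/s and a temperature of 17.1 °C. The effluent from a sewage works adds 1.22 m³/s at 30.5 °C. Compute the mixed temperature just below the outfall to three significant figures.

20.0 °C

Flow-weighted mixing: C = (Q_r C_r + Q_w C_w)/(Q_r + Q_w)
= (4.40×17.1 + 1.22×30.5)/(4.40 + 1.22) = 112.5/5.620 = 20.01 °C.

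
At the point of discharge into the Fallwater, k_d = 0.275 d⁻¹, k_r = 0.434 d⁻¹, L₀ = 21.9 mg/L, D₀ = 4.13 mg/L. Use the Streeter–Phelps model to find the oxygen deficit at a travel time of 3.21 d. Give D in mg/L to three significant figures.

k_d L₀/(k_r−k_d) = 0.275×21.9/(0.434−0.275) = 6.022/0.1590 = 37.88 mg/L.
e^(−k_d t) = e^(−0.275×3.210) = 0.4136; e^(−k_r t) = e^(−0.434×3.210) = 0.2483.
D = 37.88 × (0.4136 − 0.2483) + 4.13 × 0.2483 = 6.263 + 1.025 = 7.288 mg/L.

D ≈ 7.29 mg/L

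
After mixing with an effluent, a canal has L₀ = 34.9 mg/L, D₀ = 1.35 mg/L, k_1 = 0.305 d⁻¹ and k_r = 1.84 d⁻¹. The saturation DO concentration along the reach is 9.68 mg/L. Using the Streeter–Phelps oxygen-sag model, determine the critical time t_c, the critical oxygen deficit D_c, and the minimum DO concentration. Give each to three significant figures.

t_c = [1/(k_r−k_1)] ln[(k_r/k_1)(1 − D₀(k_r−k_1)/(k_1 L₀))]
= [1/(1.84−0.305)] ln[(1.84/0.305)(1 − 1.35×1.535/(0.305×34.9))]
= (1/1.535) ln[6.033 × 0.8053] = 0.6515 × ln(4.858) = 0.6515 × 1.581 = 1.030 d.
D_c = (k_1/k_r) L₀ e^(−k_1 t_c) = (0.305/1.84) × 34.9 × e^(−0.305×1.030) = 0.1658 × 34.9 × 0.7305 = 4.226 mg/L.
Minimum DO = C_s − D_c = 9.68 − 4.226 = 5.454 mg/L.

t_c ≈ 1.03 d; D_c ≈ 4.23 mg/L; min DO ≈ 5.45 mg/L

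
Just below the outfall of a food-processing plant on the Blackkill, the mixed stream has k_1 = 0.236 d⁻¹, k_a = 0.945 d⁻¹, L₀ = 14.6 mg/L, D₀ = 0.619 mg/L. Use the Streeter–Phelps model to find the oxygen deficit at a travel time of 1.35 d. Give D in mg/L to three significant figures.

D ≈ 2.35 mg/L

k_1 L₀/(k_a−k_1) = 0.236×14.6/(0.945−0.236) = 3.446/0.7090 = 4.860 mg/L.
e^(−k_1 t) = e^(−0.236×1.350) = 0.7272; e^(−k_a t) = e^(−0.945×1.350) = 0.2792.
D = 4.860 × (0.7272 − 0.2792) + 0.619 × 0.2792 = 2.177 + 0.1728 = 2.350 mg/L.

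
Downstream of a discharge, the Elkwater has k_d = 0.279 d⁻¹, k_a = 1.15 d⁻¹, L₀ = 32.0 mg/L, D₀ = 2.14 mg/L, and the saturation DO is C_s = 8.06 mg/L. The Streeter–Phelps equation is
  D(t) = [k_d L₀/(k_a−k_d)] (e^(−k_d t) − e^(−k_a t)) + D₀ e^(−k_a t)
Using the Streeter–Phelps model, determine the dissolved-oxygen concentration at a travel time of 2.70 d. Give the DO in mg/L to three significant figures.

DO ≈ 3.60 mg/L

k_d L₀/(k_a−k_d) = 0.279×32.0/(1.15−0.279) = 8.928/0.8710 = 10.25 mg/L.
e^(−k_d t) = e^(−0.279×2.700) = 0.4708; e^(−k_a t) = e^(−1.15×2.700) = 0.04482.
D = 10.25 × (0.4708 − 0.04482) + 2.14 × 0.04482 = 4.366 + 0.09592 = 4.462 mg/L.
DO = C_s − D = 8.06 − 4.462 = 3.598 mg/L.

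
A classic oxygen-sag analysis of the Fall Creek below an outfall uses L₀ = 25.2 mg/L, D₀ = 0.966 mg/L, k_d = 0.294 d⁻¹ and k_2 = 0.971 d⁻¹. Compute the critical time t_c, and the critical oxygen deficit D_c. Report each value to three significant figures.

At the critical point dD/dt = 0, so k_d L₀ e^(−k_d t) = k_2 D. Substituting D(t) from the Streeter–Phelps equation and solving for t gives
t_c = ln[(k_2/k_d)(1 − D₀(k_2−k_d)/(k_d L₀))] / (k_2−k_d).
Here k_2−k_d = 0.6770 d⁻¹ and 1 − D₀(k_2−k_d)/(k_d L₀) = 1 − 0.966×0.6770/(0.294×25.2) = 0.9117, so
t_c = ln(3.303 × 0.9117) / 0.6770 = 1.102 / 0.6770 = 1.628 d.
L(t_c) = L₀ e^(−k_d t_c) = 25.2 × 0.6196 = 15.61 mg/L, and at the critical point k_2 D_c = k_d L, so D_c = (0.294/0.971) × 15.61 = 4.727 mg/L.

t_c ≈ 1.63 d; D_c ≈ 4.73 mg/L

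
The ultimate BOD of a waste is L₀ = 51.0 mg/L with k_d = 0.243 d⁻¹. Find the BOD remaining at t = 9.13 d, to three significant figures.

L ≈ 5.55 mg/L

L_t = L₀ e^(−k_d t) = 51.0 × e^(−0.243×9.13) = 51.0 × 0.1088 = 5.547 mg/L.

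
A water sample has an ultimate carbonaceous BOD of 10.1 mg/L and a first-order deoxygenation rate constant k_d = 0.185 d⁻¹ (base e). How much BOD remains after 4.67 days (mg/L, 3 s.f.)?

L_t = L₀ e^(−k_d t) = 10.1 × e^(−0.185×4.67) = 10.1 × 0.4215 = 4.257 mg/L.

L ≈ 4.26 mg/L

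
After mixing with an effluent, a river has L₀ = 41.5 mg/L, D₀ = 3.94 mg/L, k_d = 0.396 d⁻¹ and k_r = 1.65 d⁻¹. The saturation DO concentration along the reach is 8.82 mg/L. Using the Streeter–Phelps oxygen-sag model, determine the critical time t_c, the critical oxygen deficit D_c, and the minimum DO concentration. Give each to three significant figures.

t_c ≈ 0.853 d; D_c ≈ 7.11 mg/L; min DO ≈ 1.71 mg/L

t_c = [1/(k_r−k_d)] ln[(k_r/k_d)(1 − D₀(k_r−k_d)/(k_d L₀))]
= [1/(1.65−0.396)] ln[(1.65/0.396)(1 − 3.94×1.254/(0.396×41.5))]
= (1/1.254) ln[4.167 × 0.6994] = 0.7974 × ln(2.914) = 0.7974 × 1.070 = 0.8529 d.
D_c = (k_d/k_r) L₀ e^(−k_d t_c) = (0.396/1.65) × 41.5 × e^(−0.396×0.8529) = 0.2400 × 41.5 × 0.7134 = 7.105 mg/L.
Minimum DO = C_s − D_c = 8.82 − 7.105 = 1.715 mg/L.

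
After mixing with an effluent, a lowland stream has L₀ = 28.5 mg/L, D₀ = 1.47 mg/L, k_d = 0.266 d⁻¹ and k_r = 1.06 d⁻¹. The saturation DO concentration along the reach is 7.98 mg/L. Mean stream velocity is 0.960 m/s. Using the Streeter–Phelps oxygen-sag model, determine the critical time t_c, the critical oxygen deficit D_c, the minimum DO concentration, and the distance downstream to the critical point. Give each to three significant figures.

With k_r/k_d = 3.985 and 1 − D₀(k_r−k_d)/(k_d L₀) = 0.8460,
t_c = ln(3.985 × 0.8460) / (1.06 − 0.266) = ln(3.371) / 0.7940 = 1.215/0.7940 = 1.531 d.
L(t_c) = L₀ e^(−k_d t_c) = 28.5 × 0.6655 = 18.97 mg/L, and at the critical point k_r D_c = k_d L, so D_c = (0.266/1.06) × 18.97 = 4.760 mg/L.
Minimum DO = C_s − D_c = 7.98 − 4.760 = 3.220 mg/L.
x_c = v t_c = 0.960 m/s × 1.531 d × 86400 s/d = 127000 m ≈ 127 km.

t_c ≈ 1.53 d; D_c ≈ 4.76 mg/L; min DO ≈ 3.22 mg/L; x_c ≈ 127 km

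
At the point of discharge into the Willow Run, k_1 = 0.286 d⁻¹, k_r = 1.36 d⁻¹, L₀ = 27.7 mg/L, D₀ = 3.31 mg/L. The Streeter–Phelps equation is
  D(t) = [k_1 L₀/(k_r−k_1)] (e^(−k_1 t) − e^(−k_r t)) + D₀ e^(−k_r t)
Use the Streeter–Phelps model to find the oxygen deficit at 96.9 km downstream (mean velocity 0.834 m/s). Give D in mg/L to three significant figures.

Travel time t = x/v = 96.9 km / (0.834 m/s) = 96900 m / 0.834 m/s = 116200 s = 1.345 d.
k_1 L₀/(k_r−k_1) = 0.286×27.7/(1.36−0.286) = 7.922/1.074 = 7.376 mg/L.
e^(−k_1 t) = e^(−0.286×1.345) = 0.6807; e^(−k_r t) = e^(−1.36×1.345) = 0.1606.
D = 7.376 × (0.6807 − 0.1606) + 3.31 × 0.1606 = 3.837 + 0.5316 = 4.368 mg/L.

D ≈ 4.37 mg/L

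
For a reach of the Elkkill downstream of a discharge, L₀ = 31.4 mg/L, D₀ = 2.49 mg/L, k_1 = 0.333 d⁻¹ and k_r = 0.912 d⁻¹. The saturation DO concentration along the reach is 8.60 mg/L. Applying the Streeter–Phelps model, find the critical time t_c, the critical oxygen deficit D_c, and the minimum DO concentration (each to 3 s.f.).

t_c ≈ 1.48 d; D_c ≈ 7.00 mg/L; min DO ≈ 1.60 mg/L

At the critical point dD/dt = 0, so k_1 L₀ e^(−k_1 t) = k_r D. Substituting D(t) from the Streeter–Phelps equation and solving for t gives
t_c = ln[(k_r/k_1)(1 − D₀(k_r−k_1)/(k_1 L₀))] / (k_r−k_1).
Here k_r−k_1 = 0.5790 d⁻¹ and 1 − D₀(k_r−k_1)/(k_1 L₀) = 1 − 2.49×0.5790/(0.333×31.4) = 0.8621, so
t_c = ln(2.739 × 0.8621) / 0.5790 = 0.8591 / 0.5790 = 1.484 d.
L(t_c) = L₀ e^(−k_1 t_c) = 31.4 × 0.6101 = 19.16 mg/L, and at the critical point k_r D_c = k_1 L, so D_c = (0.333/0.912) × 19.16 = 6.995 mg/L.
Minimum DO = C_s − D_c = 8.60 − 6.995 = 1.605 mg/L.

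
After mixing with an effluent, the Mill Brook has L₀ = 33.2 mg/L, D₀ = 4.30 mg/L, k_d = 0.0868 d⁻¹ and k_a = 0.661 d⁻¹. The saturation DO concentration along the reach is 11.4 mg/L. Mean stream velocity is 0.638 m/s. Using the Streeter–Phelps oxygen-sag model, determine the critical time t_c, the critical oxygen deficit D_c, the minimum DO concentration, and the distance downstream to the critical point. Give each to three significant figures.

At the critical point dD/dt = 0, so k_d L₀ e^(−k_d t) = k_a D. Substituting D(t) from the Streeter–Phelps equation and solving for t gives
t_c = ln[(k_a/k_d)(1 − D₀(k_a−k_d)/(k_d L₀))] / (k_a−k_d).
Here k_a−k_d = 0.5742 d⁻¹ and 1 − D₀(k_a−k_d)/(k_d L₀) = 1 − 4.30×0.5742/(0.0868×33.2) = 0.1432, so
t_c = ln(7.615 × 0.1432) / 0.5742 = 0.08671 / 0.5742 = 0.1510 d.
L(t_c) = L₀ e^(−k_d t_c) = 33.2 × 0.9870 = 32.77 mg/L, and at the critical point k_a D_c = k_d L, so D_c = (0.0868/0.661) × 32.77 = 4.303 mg/L.
Minimum DO = C_s − D_c = 11.4 − 4.303 = 7.097 mg/L.
x_c = v t_c = 0.638 m/s × 0.1510 d × 86400 s/d = 8324 m ≈ 8.32 km.

t_c ≈ 0.151 d; D_c ≈ 4.30 mg/L; min DO ≈ 7.10 mg/L; x_c ≈ 8.32 km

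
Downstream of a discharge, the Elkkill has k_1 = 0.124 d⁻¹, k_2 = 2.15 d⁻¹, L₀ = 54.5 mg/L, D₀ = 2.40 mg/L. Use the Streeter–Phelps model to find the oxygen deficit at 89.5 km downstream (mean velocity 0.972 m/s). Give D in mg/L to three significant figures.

D ≈ 2.83 mg/L

Travel time t = x/v = 89.5 km / (0.972 m/s) = 89500 m / 0.972 m/s = 92080 s = 1.066 d.
k_1 L₀/(k_2−k_1) = 0.124×54.5/(2.15−0.124) = 6.758/2.026 = 3.336 mg/L.
e^(−k_1 t) = e^(−0.124×1.066) = 0.8762; e^(−k_2 t) = e^(−2.15×1.066) = 0.1011.
D = 3.336 × (0.8762 − 0.1011) + 2.40 × 0.1011 = 2.585 + 0.2427 = 2.828 mg/L.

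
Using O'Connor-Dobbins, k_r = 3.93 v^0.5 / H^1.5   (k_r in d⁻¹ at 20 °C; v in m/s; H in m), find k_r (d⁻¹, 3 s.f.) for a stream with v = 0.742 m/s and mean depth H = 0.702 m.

k_r ≈ 5.76 d⁻¹

k_r = 3.93 × 0.742^0.5 / 0.702^1.5 = 3.93 × 0.8614 / 0.5882 = 5.756 d⁻¹.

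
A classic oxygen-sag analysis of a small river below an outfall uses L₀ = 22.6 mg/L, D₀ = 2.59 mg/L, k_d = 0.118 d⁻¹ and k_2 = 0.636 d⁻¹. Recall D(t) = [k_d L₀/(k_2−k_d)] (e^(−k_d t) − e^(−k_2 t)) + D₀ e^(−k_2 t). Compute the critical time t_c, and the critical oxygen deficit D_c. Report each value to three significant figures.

With k_2/k_d = 5.390 and 1 − D₀(k_2−k_d)/(k_d L₀) = 0.4969,
t_c = ln(5.390 × 0.4969) / (0.636 − 0.118) = ln(2.678) / 0.5180 = 0.9852/0.5180 = 1.902 d.
L(t_c) = L₀ e^(−k_d t_c) = 22.6 × 0.7990 = 18.06 mg/L, and at the critical point k_2 D_c = k_d L, so D_c = (0.118/0.636) × 18.06 = 3.350 mg/L.

t_c ≈ 1.90 d; D_c ≈ 3.35 mg/L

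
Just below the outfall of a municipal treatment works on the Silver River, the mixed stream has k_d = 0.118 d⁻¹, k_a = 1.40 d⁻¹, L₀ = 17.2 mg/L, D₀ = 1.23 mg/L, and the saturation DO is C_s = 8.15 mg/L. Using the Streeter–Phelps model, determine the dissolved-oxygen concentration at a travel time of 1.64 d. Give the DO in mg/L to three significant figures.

DO ≈ 6.88 mg/L

k_d L₀/(k_a−k_d) = 0.118×17.2/(1.40−0.118) = 2.030/1.282 = 1.583 mg/L.
e^(−k_d t) = e^(−0.118×1.640) = 0.8241; e^(−k_a t) = e^(−1.40×1.640) = 0.1007.
D = 1.583 × (0.8241 − 0.1007) + 1.23 × 0.1007 = 1.145 + 0.1238 = 1.269 mg/L.
DO = C_s − D = 8.15 − 1.269 = 6.881 mg/L.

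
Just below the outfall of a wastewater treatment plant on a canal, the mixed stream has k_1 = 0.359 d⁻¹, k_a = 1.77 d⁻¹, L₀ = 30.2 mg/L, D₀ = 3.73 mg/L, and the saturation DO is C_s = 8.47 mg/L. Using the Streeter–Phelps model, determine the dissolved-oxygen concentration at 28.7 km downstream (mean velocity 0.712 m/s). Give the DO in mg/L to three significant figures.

DO ≈ 3.70 mg/L

Travel time t = x/v = 28.7 km / (0.712 m/s) = 28700 m / 0.712 m/s = 40310 s = 0.4665 d.
k_1 L₀/(k_a−k_1) = 0.359×30.2/(1.77−0.359) = 10.84/1.411 = 7.684 mg/L.
e^(−k_1 t) = e^(−0.359×0.4665) = 0.8458; e^(−k_a t) = e^(−1.77×0.4665) = 0.4379.
D = 7.684 × (0.8458 − 0.4379) + 3.73 × 0.4379 = 3.134 + 1.633 = 4.767 mg/L.
DO = C_s − D = 8.47 − 4.767 = 3.703 mg/L.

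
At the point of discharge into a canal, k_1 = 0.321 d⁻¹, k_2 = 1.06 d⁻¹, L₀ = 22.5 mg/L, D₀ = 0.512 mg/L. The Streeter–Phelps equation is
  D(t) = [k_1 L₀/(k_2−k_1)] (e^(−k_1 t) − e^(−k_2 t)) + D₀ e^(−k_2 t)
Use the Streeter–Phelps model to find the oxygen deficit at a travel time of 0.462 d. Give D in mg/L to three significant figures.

D ≈ 2.75 mg/L

k_1 L₀/(k_2−k_1) = 0.321×22.5/(1.06−0.321) = 7.223/0.7390 = 9.773 mg/L.
e^(−k_1 t) = e^(−0.321×0.4620) = 0.8622; e^(−k_2 t) = e^(−1.06×0.4620) = 0.6128.
D = 9.773 × (0.8622 − 0.6128) + 0.512 × 0.6128 = 2.437 + 0.3138 = 2.751 mg/L.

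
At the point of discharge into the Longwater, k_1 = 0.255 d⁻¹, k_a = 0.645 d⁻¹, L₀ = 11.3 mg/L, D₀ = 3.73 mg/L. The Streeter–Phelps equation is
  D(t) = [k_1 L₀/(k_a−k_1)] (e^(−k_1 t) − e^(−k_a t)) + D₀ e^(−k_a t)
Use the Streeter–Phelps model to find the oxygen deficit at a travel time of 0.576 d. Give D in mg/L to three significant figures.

k_1 L₀/(k_a−k_1) = 0.255×11.3/(0.645−0.255) = 2.882/0.3900 = 7.388 mg/L.
e^(−k_1 t) = e^(−0.255×0.5760) = 0.8634; e^(−k_a t) = e^(−0.645×0.5760) = 0.6897.
D = 7.388 × (0.8634 − 0.6897) + 3.73 × 0.6897 = 1.283 + 2.573 = 3.856 mg/L.

D ≈ 3.86 mg/L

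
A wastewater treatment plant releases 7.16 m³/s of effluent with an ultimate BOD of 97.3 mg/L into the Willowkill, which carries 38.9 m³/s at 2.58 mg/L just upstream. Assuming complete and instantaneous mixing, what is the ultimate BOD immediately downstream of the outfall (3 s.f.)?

Flow-weighted mixing: C = (Q_r C_r + Q_w C_w)/(Q_r + Q_w)
= (38.9×2.58 + 7.16×97.3)/(38.9 + 7.16) = 797.0/46.06 = 17.30 mg/L.

17.3 mg/L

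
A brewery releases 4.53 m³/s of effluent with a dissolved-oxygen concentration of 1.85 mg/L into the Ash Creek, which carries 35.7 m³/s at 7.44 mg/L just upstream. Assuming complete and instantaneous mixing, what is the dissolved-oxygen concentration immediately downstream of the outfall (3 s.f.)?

Flow-weighted mixing: C = (Q_r C_r + Q_w C_w)/(Q_r + Q_w)
= (35.7×7.44 + 4.53×1.85)/(35.7 + 4.53) = 274.0/40.23 = 6.811 mg/L.

6.81 mg/L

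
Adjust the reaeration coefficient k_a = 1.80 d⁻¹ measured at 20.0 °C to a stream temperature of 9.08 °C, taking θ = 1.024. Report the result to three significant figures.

k_a ≈ 1.39 d⁻¹

k_a(T₂) = k_a(T₁) · θ^(T₂−T₁) = 1.80 × 1.024^(9.08−20.0)
= 1.80 × 1.024^-10.9 = 1.80 × 0.7718 = 1.389 d⁻¹.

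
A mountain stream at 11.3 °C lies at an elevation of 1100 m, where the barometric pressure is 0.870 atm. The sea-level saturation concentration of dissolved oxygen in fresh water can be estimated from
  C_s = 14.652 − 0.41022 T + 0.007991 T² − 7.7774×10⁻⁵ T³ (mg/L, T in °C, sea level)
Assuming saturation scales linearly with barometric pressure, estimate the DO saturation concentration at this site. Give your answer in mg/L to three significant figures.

C_s ≈ 9.50 mg/L

At sea level: C_s = 14.652 − 0.41022×11.3 + 0.007991×11.3² − 7.7774×10⁻⁵×11.3³ = 10.92 mg/L.
Pressure correction: C_s' = 10.92 × 0.870 = 9.504 mg/L.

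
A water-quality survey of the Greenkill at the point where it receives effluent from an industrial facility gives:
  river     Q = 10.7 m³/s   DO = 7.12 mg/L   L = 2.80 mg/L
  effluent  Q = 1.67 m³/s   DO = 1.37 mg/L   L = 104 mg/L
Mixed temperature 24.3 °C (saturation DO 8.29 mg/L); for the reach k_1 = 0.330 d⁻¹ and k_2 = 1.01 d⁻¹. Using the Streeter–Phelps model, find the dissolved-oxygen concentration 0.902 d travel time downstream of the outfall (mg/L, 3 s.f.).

Mixed DO = (10.7×7.12 + 1.67×1.37)/(10.7+1.67) = 78.47/12.37 = 6.344 mg/L.
Mixed L₀ = (10.7×2.80 + 1.67×104)/(12.37) = 203.6/12.37 = 16.46 mg/L.
Initial deficit D₀ = C_s − DO₀ = 8.29 − 6.344 = 1.946 mg/L.
D(0.902) = [0.330×16.46/(1.01−0.330)](e^(−0.330×0.902) − e^(−1.01×0.902)) + 1.946 e^(−1.01×0.902)
= 7.989 × (0.7426 − 0.4021) + 1.946 × 0.4021 = 3.502 mg/L.
DO = 8.29 − 3.502 = 4.788 mg/L.

DO ≈ 4.79 mg/L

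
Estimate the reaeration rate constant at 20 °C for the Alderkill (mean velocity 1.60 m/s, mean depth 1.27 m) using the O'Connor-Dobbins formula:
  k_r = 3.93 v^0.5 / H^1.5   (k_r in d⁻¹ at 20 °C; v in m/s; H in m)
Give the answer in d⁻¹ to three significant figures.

k_r ≈ 3.47 d⁻¹

k_r = 3.93 × 1.60^0.5 / 1.27^1.5 = 3.93 × 1.265 / 1.431 = 3.473 d⁻¹.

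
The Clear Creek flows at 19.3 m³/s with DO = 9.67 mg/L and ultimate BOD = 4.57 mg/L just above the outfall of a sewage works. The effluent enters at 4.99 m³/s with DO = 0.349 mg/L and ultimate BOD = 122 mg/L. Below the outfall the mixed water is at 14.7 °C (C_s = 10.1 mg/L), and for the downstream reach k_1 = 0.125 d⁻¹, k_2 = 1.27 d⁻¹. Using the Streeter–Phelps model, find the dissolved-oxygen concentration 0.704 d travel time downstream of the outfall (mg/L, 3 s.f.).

DO ≈ 7.55 mg/L

Mixed DO = (19.3×9.67 + 4.99×0.349)/(19.3+4.99) = 188.4/24.29 = 7.755 mg/L.
Mixed L₀ = (19.3×4.57 + 4.99×122)/(24.29) = 697.0/24.29 = 28.69 mg/L.
Initial deficit D₀ = C_s − DO₀ = 10.1 − 7.755 = 2.345 mg/L.
D(0.704) = [0.125×28.69/(1.27−0.125)](e^(−0.125×0.704) − e^(−1.27×0.704)) + 2.345 e^(−1.27×0.704)
= 3.133 × (0.9158 − 0.4090) + 2.345 × 0.4090 = 2.547 mg/L.
DO = 10.1 − 2.547 = 7.553 mg/L.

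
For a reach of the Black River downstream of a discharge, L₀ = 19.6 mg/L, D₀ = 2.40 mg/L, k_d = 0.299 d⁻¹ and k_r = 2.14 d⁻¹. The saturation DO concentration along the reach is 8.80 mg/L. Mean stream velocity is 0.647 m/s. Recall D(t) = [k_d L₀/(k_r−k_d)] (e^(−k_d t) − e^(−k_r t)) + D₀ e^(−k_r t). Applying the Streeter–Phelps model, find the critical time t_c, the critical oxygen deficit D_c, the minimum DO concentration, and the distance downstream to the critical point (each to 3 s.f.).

t_c ≈ 0.307 d; D_c ≈ 2.50 mg/L; min DO ≈ 6.30 mg/L; x_c ≈ 17.2 km

At the critical point dD/dt = 0, so k_d L₀ e^(−k_d t) = k_r D. Substituting D(t) from the Streeter–Phelps equation and solving for t gives
t_c = ln[(k_r/k_d)(1 − D₀(k_r−k_d)/(k_d L₀))] / (k_r−k_d).
Here k_r−k_d = 1.841 d⁻¹ and 1 − D₀(k_r−k_d)/(k_d L₀) = 1 − 2.40×1.841/(0.299×19.6) = 0.2461, so
t_c = ln(7.157 × 0.2461) / 1.841 = 0.5659 / 1.841 = 0.3074 d.
L(t_c) = L₀ e^(−k_d t_c) = 19.6 × 0.9122 = 17.88 mg/L, and at the critical point k_r D_c = k_d L, so D_c = (0.299/2.14) × 17.88 = 2.498 mg/L.
Minimum DO = C_s − D_c = 8.80 − 2.498 = 6.302 mg/L.
x_c = v t_c = 0.647 m/s × 0.3074 d × 86400 s/d = 17180 m ≈ 17.2 km.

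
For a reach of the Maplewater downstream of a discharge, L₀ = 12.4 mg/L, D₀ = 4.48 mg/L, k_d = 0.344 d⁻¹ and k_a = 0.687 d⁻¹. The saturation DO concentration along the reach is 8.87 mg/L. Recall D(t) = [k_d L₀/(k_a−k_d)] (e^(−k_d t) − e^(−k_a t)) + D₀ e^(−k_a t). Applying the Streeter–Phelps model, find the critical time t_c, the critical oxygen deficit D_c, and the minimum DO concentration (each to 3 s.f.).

t_c ≈ 0.714 d; D_c ≈ 4.86 mg/L; min DO ≈ 4.01 mg/L

With k_a/k_d = 1.997 and 1 − D₀(k_a−k_d)/(k_d L₀) = 0.6398,
t_c = ln(1.997 × 0.6398) / (0.687 − 0.344) = ln(1.278) / 0.3430 = 0.2450/0.3430 = 0.7144 d.
L(t_c) = L₀ e^(−k_d t_c) = 12.4 × 0.7821 = 9.698 mg/L, and at the critical point k_a D_c = k_d L, so D_c = (0.344/0.687) × 9.698 = 4.856 mg/L.
Minimum DO = C_s − D_c = 8.87 − 4.856 = 4.014 mg/L.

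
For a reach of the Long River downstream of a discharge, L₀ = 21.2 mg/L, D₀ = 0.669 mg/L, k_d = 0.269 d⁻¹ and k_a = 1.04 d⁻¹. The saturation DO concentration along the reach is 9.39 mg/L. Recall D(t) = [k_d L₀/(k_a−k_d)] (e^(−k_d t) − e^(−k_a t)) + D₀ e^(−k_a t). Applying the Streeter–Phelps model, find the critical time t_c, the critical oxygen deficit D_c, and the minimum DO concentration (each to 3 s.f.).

t_c ≈ 1.63 d; D_c ≈ 3.54 mg/L; min DO ≈ 5.85 mg/L

t_c = [1/(k_a−k_d)] ln[(k_a/k_d)(1 − D₀(k_a−k_d)/(k_d L₀))]
= [1/(1.04−0.269)] ln[(1.04/0.269)(1 − 0.669×0.7710/(0.269×21.2))]
= (1/0.7710) ln[3.866 × 0.9096] = 1.297 × ln(3.516) = 1.297 × 1.257 = 1.631 d.
L(t_c) = L₀ e^(−k_d t_c) = 21.2 × 0.6449 = 13.67 mg/L, and at the critical point k_a D_c = k_d L, so D_c = (0.269/1.04) × 13.67 = 3.536 mg/L.
Minimum DO = C_s − D_c = 9.39 − 3.536 = 5.854 mg/L.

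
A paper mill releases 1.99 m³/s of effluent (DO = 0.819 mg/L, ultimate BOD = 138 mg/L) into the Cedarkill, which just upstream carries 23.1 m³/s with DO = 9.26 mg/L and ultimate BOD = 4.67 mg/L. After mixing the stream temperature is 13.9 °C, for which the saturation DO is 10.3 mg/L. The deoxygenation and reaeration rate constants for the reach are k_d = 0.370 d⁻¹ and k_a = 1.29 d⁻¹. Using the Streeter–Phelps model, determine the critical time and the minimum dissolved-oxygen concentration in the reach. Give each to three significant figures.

Mixed DO = (23.1×9.26 + 1.99×0.819)/(23.1+1.99) = 215.5/25.09 = 8.591 mg/L.
Mixed L₀ = (23.1×4.67 + 1.99×138)/(25.09) = 382.5/25.09 = 15.24 mg/L.
Initial deficit D₀ = C_s − DO₀ = 10.3 − 8.591 = 1.709 mg/L.
t_c = (1/0.9200) ln[(1.29/0.370)(1 − 1.709×0.9200/(0.370×15.24))] = 1.087 × ln(2.514) = 1.002 d.
D_c = (0.370/1.29) × 15.24 × e^(−0.370×1.002) = 0.2868 × 15.24 × 0.6902 = 3.018 mg/L.
Minimum DO = 10.3 − 3.018 = 7.282 mg/L.

t_c ≈ 1.00 d; minimum DO ≈ 7.28 mg/L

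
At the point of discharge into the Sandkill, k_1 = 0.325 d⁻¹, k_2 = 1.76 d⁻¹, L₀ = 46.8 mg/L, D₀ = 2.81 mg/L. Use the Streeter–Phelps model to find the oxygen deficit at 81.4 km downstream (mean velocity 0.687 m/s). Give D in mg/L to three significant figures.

D ≈ 6.09 mg/L

Travel time t = x/v = 81.4 km / (0.687 m/s) = 81400 m / 0.687 m/s = 118500 s = 1.371 d.
k_1 L₀/(k_2−k_1) = 0.325×46.8/(1.76−0.325) = 15.21/1.435 = 10.60 mg/L.
e^(−k_1 t) = e^(−0.325×1.371) = 0.6404; e^(−k_2 t) = e^(−1.76×1.371) = 0.08949.
D = 10.60 × (0.6404 − 0.08949) + 2.81 × 0.08949 = 5.839 + 0.2515 = 6.090 mg/L.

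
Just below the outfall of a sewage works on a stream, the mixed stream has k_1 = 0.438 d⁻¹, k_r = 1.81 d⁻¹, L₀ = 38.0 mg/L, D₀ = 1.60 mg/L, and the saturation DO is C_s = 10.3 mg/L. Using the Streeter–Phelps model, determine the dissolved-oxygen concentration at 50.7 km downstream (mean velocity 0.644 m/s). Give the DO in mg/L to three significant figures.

DO ≈ 4.18 mg/L

Travel time t = x/v = 50.7 km / (0.644 m/s) = 50700 m / 0.644 m/s = 78730 s = 0.9112 d.
k_1 L₀/(k_r−k_1) = 0.438×38.0/(1.81−0.438) = 16.64/1.372 = 12.13 mg/L.
e^(−k_1 t) = e^(−0.438×0.9112) = 0.6709; e^(−k_r t) = e^(−1.81×0.9112) = 0.1922.
D = 12.13 × (0.6709 − 0.1922) + 1.60 × 0.1922 = 5.808 + 0.3075 = 6.115 mg/L.
DO = C_s − D = 10.3 − 6.115 = 4.185 mg/L.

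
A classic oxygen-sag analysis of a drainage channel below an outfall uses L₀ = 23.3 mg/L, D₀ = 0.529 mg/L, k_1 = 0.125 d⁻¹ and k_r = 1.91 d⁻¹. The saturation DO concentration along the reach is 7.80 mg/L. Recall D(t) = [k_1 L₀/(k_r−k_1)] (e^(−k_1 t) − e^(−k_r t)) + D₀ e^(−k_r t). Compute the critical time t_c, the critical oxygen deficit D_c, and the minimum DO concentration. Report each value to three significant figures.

t_c ≈ 1.31 d; D_c ≈ 1.29 mg/L; min DO ≈ 6.51 mg/L

t_c = [1/(k_r−k_1)] ln[(k_r/k_1)(1 − D₀(k_r−k_1)/(k_1 L₀))]
= [1/(1.91−0.125)] ln[(1.91/0.125)(1 − 0.529×1.785/(0.125×23.3))]
= (1/1.785) ln[15.28 × 0.6758] = 0.5602 × ln(10.33) = 0.5602 × 2.335 = 1.308 d.
D_c = (k_1/k_r) L₀ e^(−k_1 t_c) = (0.125/1.91) × 23.3 × e^(−0.125×1.308) = 0.06545 × 23.3 × 0.8492 = 1.295 mg/L.
Minimum DO = C_s − D_c = 7.80 − 1.295 = 6.505 mg/L.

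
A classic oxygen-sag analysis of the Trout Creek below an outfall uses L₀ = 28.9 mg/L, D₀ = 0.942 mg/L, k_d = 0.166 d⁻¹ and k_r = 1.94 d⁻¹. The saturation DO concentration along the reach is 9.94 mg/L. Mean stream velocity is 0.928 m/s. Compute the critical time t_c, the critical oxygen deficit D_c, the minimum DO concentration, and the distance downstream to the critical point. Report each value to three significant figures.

t_c ≈ 1.14 d; D_c ≈ 2.05 mg/L; min DO ≈ 7.89 mg/L; x_c ≈ 91.8 km

With k_r/k_d = 11.69 and 1 − D₀(k_r−k_d)/(k_d L₀) = 0.6517,
t_c = ln(11.69 × 0.6517) / (1.94 − 0.166) = ln(7.616) / 1.774 = 2.030/1.774 = 1.144 d.
L(t_c) = L₀ e^(−k_d t_c) = 28.9 × 0.8270 = 23.90 mg/L, and at the critical point k_r D_c = k_d L, so D_c = (0.166/1.94) × 23.90 = 2.045 mg/L.
Minimum DO = C_s − D_c = 9.94 − 2.045 = 7.895 mg/L.
x_c = v t_c = 0.928 m/s × 1.144 d × 86400 s/d = 91760 m ≈ 91.8 km.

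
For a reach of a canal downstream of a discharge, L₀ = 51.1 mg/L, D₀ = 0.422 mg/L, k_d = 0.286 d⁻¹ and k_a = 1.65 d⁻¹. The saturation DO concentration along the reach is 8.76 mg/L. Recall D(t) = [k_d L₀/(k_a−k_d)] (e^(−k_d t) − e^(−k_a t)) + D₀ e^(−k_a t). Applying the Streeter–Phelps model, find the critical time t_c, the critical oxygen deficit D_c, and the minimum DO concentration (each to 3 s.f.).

At the critical point dD/dt = 0, so k_d L₀ e^(−k_d t) = k_a D. Substituting D(t) from the Streeter–Phelps equation and solving for t gives
t_c = ln[(k_a/k_d)(1 − D₀(k_a−k_d)/(k_d L₀))] / (k_a−k_d).
Here k_a−k_d = 1.364 d⁻¹ and 1 − D₀(k_a−k_d)/(k_d L₀) = 1 − 0.422×1.364/(0.286×51.1) = 0.9606, so
t_c = ln(5.769 × 0.9606) / 1.364 = 1.712 / 1.364 = 1.255 d.
D_c = (k_d/k_a) L₀ e^(−k_d t_c) = (0.286/1.65) × 51.1 × e^(−0.286×1.255) = 0.1733 × 51.1 × 0.6983 = 6.185 mg/L.
Minimum DO = C_s − D_c = 8.76 − 6.185 = 2.575 mg/L.

t_c ≈ 1.26 d; D_c ≈ 6.19 mg/L; min DO ≈ 2.57 mg/L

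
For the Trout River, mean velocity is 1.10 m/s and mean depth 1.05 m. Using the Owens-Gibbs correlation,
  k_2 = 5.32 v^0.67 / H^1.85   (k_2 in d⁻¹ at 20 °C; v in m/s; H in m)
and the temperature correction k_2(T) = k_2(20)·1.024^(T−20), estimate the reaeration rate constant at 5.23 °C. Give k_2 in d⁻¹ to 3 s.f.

k_2 ≈ 3.65 d⁻¹

k_2(20) = 5.32 × 1.10^0.67 / 1.05^1.85 = 5.32 × 1.066 / 1.094 = 5.181 d⁻¹.
k_2(5.23) = 5.181 × 1.024^(5.23−20) = 5.181 × 0.7045 = 3.650 d⁻¹.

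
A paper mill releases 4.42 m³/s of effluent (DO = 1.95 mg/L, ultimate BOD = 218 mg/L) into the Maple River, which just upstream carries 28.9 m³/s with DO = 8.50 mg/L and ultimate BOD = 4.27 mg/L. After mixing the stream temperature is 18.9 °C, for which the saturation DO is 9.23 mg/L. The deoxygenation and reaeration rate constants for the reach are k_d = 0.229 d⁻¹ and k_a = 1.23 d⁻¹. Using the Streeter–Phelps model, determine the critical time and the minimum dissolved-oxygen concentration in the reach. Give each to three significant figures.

t_c ≈ 1.44 d; minimum DO ≈ 4.86 mg/L

Mixed DO = (28.9×8.50 + 4.42×1.95)/(28.9+4.42) = 254.3/33.32 = 7.631 mg/L.
Mixed L₀ = (28.9×4.27 + 4.42×218)/(33.32) = 1087/33.32 = 32.62 mg/L.
Initial deficit D₀ = C_s − DO₀ = 9.23 − 7.631 = 1.599 mg/L.
t_c = (1/1.001) ln[(1.23/0.229)(1 − 1.599×1.001/(0.229×32.62))] = 0.9990 × ln(4.220) = 1.439 d.
D_c = (0.229/1.23) × 32.62 × e^(−0.229×1.439) = 0.1862 × 32.62 × 0.7193 = 4.369 mg/L.
Minimum DO = 9.23 − 4.369 = 4.861 mg/L.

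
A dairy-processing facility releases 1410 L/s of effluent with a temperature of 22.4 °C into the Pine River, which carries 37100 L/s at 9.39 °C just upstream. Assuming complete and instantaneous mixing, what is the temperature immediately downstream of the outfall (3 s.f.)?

9.87 °C

Flow-weighted mixing: C = (Q_r C_r + Q_w C_w)/(Q_r + Q_w)
= (37100×9.39 + 1410×22.4)/(37100 + 1410) = 380000/38510 = 9.866 °C.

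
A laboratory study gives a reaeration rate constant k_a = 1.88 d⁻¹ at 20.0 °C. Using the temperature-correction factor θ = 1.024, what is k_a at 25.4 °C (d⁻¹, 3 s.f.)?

k_a(T₂) = k_a(T₁) · θ^(T₂−T₁) = 1.88 × 1.024^(25.4−20.0)
= 1.88 × 1.024^5.40 = 1.88 × 1.137 = 2.137 d⁻¹.

k_a ≈ 2.14 d⁻¹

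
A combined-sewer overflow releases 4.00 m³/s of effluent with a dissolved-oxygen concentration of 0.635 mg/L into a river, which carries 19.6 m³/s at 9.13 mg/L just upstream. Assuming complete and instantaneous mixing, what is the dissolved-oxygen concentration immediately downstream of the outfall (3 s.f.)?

Flow-weighted mixing: C = (Q_r C_r + Q_w C_w)/(Q_r + Q_w)
= (19.6×9.13 + 4.00×0.635)/(19.6 + 4.00) = 181.5/23.60 = 7.690 mg/L.

7.69 mg/L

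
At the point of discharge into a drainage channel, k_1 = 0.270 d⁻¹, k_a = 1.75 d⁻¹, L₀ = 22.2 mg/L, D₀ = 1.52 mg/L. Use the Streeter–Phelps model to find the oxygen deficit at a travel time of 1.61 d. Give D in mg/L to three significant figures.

k_1 L₀/(k_a−k_1) = 0.270×22.2/(1.75−0.270) = 5.994/1.480 = 4.050 mg/L.
e^(−k_1 t) = e^(−0.270×1.610) = 0.6475; e^(−k_a t) = e^(−1.75×1.610) = 0.05976.
D = 4.050 × (0.6475 − 0.05976) + 1.52 × 0.05976 = 2.380 + 0.09083 = 2.471 mg/L.

D ≈ 2.47 mg/L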